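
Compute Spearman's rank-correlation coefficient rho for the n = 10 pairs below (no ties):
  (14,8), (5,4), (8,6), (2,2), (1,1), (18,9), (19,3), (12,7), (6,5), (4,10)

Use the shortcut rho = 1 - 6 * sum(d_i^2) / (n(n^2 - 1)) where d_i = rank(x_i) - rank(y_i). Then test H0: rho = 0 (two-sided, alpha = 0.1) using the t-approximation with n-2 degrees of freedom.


Step 1: Rank x and y separately (midranks; no ties here).
rank(x): 14->8, 5->4, 8->6, 2->2, 1->1, 18->9, 19->10, 12->7, 6->5, 4->3
rank(y): 8->8, 4->4, 6->6, 2->2, 1->1, 9->9, 3->3, 7->7, 5->5, 10->10
Step 2: d_i = R_x(i) - R_y(i); compute d_i^2.
  (8-8)^2=0, (4-4)^2=0, (6-6)^2=0, (2-2)^2=0, (1-1)^2=0, (9-9)^2=0, (10-3)^2=49, (7-7)^2=0, (5-5)^2=0, (3-10)^2=49
sum(d^2) = 98.
Step 3: rho = 1 - 6*98 / (10*(10^2 - 1)) = 1 - 588/990 = 0.406061.
Step 4: Under H0, t = rho * sqrt((n-2)/(1-rho^2)) = 1.2568 ~ t(8).
Step 5: Two-sided p-value from the t-distribution with 8 df = 0.244282.
Step 6: alpha = 0.1. fail to reject H0.

rho = 0.4061, p = 0.244282, fail to reject H0 at alpha = 0.1.


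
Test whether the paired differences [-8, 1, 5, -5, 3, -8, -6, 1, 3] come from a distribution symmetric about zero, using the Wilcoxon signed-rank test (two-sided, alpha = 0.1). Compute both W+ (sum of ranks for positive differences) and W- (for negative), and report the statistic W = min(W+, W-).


Step 1: Drop any zero differences (none here) and take |d_i|.
|d| = [8, 1, 5, 5, 3, 8, 6, 1, 3]
Step 2: Midrank |d_i| (ties get averaged ranks).
ranks: |8|->8.5, |1|->1.5, |5|->5.5, |5|->5.5, |3|->3.5, |8|->8.5, |6|->7, |1|->1.5, |3|->3.5
Step 3: Attach original signs; sum ranks with positive sign and with negative sign.
W+ = 1.5 + 5.5 + 3.5 + 1.5 + 3.5 = 15.5
W- = 8.5 + 5.5 + 8.5 + 7 = 29.5
(Check: W+ + W- = 45 should equal n(n+1)/2 = 45.)
Step 4: Test statistic W = min(W+, W-) = 15.5.
Step 5: Ties in |d|, so use the tie-corrected normal approximation.
        E[W] = n(n+1)/4 = 9*10/4 = 22.5.
        Tie groups: |d|=1 (t=2), |d|=3 (t=2), |d|=5 (t=2), |d|=8 (t=2); sum(t^3 - t) = 24.
        Var[W] = n(n+1)(2n+1)/24 - sum(t^3-t)/48 = 1710/24 - 24/48 = 70.75.
        z = (W - E[W]) / sqrt(Var[W]) = (15.5 - 22.5) / 8.4113 = -0.8322.
        Two-sided p = 2*Phi(z) = 0.405288.
Step 6: alpha = 0.1. fail to reject H0.

W+ = 15.5, W- = 29.5, W = min = 15.5, p = 0.405288, fail to reject H0.


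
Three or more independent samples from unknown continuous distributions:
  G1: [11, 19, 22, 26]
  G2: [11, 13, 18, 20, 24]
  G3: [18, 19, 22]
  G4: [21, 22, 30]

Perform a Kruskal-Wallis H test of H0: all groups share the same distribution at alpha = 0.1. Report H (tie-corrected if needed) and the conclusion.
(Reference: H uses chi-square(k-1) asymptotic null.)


Step 1: Combine all N = 15 observations and assign midranks.
sorted (value, group, rank): (11,G1,1.5), (11,G2,1.5), (13,G2,3), (18,G2,4.5), (18,G3,4.5), (19,G1,6.5), (19,G3,6.5), (20,G2,8), (21,G4,9), (22,G1,11), (22,G3,11), (22,G4,11), (24,G2,13), (26,G1,14), (30,G4,15)
Step 2: Sum ranks within each group.
R_1 = 33 (n_1 = 4)
R_2 = 30 (n_2 = 5)
R_3 = 22 (n_3 = 3)
R_4 = 35 (n_4 = 3)
Step 3: H = 12/(N(N+1)) * sum(R_i^2/n_i) - 3(N+1)
     = 12/(15*16) * (33^2/4 + 30^2/5 + 22^2/3 + 35^2/3) - 3*16
     = 0.050000 * 1021.92 - 48
     = 3.095833.
Step 4: Ties present; correction factor C = 1 - 42/(15^3 - 15) = 0.987500. Corrected H = 3.095833 / 0.987500 = 3.135021.
Step 5: Under H0, H ~ chi^2(3); p-value = 0.371272.
Step 6: alpha = 0.1. fail to reject H0.

H = 3.1350, df = 3, p = 0.371272, fail to reject H0.


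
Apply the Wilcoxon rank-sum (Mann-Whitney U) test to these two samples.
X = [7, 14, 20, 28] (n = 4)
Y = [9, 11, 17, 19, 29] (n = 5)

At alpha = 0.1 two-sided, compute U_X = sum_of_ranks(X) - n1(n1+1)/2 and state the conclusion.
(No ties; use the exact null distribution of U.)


Step 1: Combine and sort all 9 observations; assign midranks.
sorted (value, group): (7,X), (9,Y), (11,Y), (14,X), (17,Y), (19,Y), (20,X), (28,X), (29,Y)
ranks: 7->1, 9->2, 11->3, 14->4, 17->5, 19->6, 20->7, 28->8, 29->9
Step 2: Rank sum for X: R1 = 1 + 4 + 7 + 8 = 20.
Step 3: U_X = R1 - n1(n1+1)/2 = 20 - 4*5/2 = 20 - 10 = 10.
       U_Y = n1*n2 - U_X = 20 - 10 = 10.
Step 4: No ties, so the exact null distribution of U (based on enumerating the C(9,4) = 126 equally likely rank assignments) gives the two-sided p-value.
Step 5: p-value = 1.000000; compare to alpha = 0.1. fail to reject H0.

U_X = 10, p = 1.000000, fail to reject H0 at alpha = 0.1.


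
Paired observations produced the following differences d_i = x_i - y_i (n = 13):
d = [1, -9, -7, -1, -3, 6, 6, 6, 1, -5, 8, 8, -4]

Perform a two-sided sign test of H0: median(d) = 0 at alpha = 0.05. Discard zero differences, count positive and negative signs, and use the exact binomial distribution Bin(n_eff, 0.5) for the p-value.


Step 1: Discard zero differences. Original n = 13; n_eff = number of nonzero differences = 13.
Nonzero differences (with sign): +1, -9, -7, -1, -3, +6, +6, +6, +1, -5, +8, +8, -4
Step 2: Count signs: positive = 7, negative = 6.
Step 3: Under H0: P(positive) = 0.5, so the number of positives S ~ Bin(13, 0.5).
Step 4: Two-sided exact p-value = sum of Bin(13,0.5) probabilities at or below the observed probability = 1.000000.
Step 5: alpha = 0.05. fail to reject H0.

n_eff = 13, pos = 7, neg = 6, p = 1.000000, fail to reject H0.


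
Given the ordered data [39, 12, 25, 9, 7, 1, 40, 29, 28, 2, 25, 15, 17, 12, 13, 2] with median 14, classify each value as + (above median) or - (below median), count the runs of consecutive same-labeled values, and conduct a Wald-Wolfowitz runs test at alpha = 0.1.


Step 1: Compute median = 14; label A = above, B = below.
Labels in order: ABABBBAAABAAABBB  (n_A = 8, n_B = 8)
Step 2: Count runs R = 8.
Step 3: Under H0 (random ordering), E[R] = 2*n_A*n_B/(n_A+n_B) + 1 = 2*8*8/16 + 1 = 9.0000.
        Var[R] = 2*n_A*n_B*(2*n_A*n_B - n_A - n_B) / ((n_A+n_B)^2 * (n_A+n_B-1)) = 14336/3840 = 3.7333.
        SD[R] = 1.9322.
Step 4: Continuity-corrected z = (R + 0.5 - E[R]) / SD[R] = (8 + 0.5 - 9.0000) / 1.9322 = -0.2588.
Step 5: Two-sided p-value via normal approximation = 2*(1 - Phi(|z|)) = 0.795809.
Step 6: alpha = 0.1. fail to reject H0.

R = 8, z = -0.2588, p = 0.795809, fail to reject H0.


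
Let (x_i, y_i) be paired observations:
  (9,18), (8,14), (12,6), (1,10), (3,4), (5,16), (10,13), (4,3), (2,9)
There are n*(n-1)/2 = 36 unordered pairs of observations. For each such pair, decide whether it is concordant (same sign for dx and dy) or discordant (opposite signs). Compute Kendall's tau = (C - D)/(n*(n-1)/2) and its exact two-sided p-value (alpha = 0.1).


Step 1: Enumerate the 36 unordered pairs (i,j) with i<j and classify each by sign(x_j-x_i) * sign(y_j-y_i).
  (1,2):dx=-1,dy=-4->C; (1,3):dx=+3,dy=-12->D; (1,4):dx=-8,dy=-8->C; (1,5):dx=-6,dy=-14->C
  (1,6):dx=-4,dy=-2->C; (1,7):dx=+1,dy=-5->D; (1,8):dx=-5,dy=-15->C; (1,9):dx=-7,dy=-9->C
  (2,3):dx=+4,dy=-8->D; (2,4):dx=-7,dy=-4->C; (2,5):dx=-5,dy=-10->C; (2,6):dx=-3,dy=+2->D
  (2,7):dx=+2,dy=-1->D; (2,8):dx=-4,dy=-11->C; (2,9):dx=-6,dy=-5->C; (3,4):dx=-11,dy=+4->D
  (3,5):dx=-9,dy=-2->C; (3,6):dx=-7,dy=+10->D; (3,7):dx=-2,dy=+7->D; (3,8):dx=-8,dy=-3->C
  (3,9):dx=-10,dy=+3->D; (4,5):dx=+2,dy=-6->D; (4,6):dx=+4,dy=+6->C; (4,7):dx=+9,dy=+3->C
  (4,8):dx=+3,dy=-7->D; (4,9):dx=+1,dy=-1->D; (5,6):dx=+2,dy=+12->C; (5,7):dx=+7,dy=+9->C
  (5,8):dx=+1,dy=-1->D; (5,9):dx=-1,dy=+5->D; (6,7):dx=+5,dy=-3->D; (6,8):dx=-1,dy=-13->C
  (6,9):dx=-3,dy=-7->C; (7,8):dx=-6,dy=-10->C; (7,9):dx=-8,dy=-4->C; (8,9):dx=-2,dy=+6->D
Step 2: C = 20, D = 16, total pairs = 36.
Step 3: tau = (C - D)/(n(n-1)/2) = (20 - 16)/36 = 0.111111.
Step 4: Exact two-sided p-value (enumerate n! = 362880 permutations of y under H0): p = 0.761414.
Step 5: alpha = 0.1. fail to reject H0.

tau_b = 0.1111 (C=20, D=16), p = 0.761414, fail to reject H0.


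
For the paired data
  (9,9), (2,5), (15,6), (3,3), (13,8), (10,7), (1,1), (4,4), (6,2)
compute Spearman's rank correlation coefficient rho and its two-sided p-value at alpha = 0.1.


Step 1: Rank x and y separately (midranks; no ties here).
rank(x): 9->6, 2->2, 15->9, 3->3, 13->8, 10->7, 1->1, 4->4, 6->5
rank(y): 9->9, 5->5, 6->6, 3->3, 8->8, 7->7, 1->1, 4->4, 2->2
Step 2: d_i = R_x(i) - R_y(i); compute d_i^2.
  (6-9)^2=9, (2-5)^2=9, (9-6)^2=9, (3-3)^2=0, (8-8)^2=0, (7-7)^2=0, (1-1)^2=0, (4-4)^2=0, (5-2)^2=9
sum(d^2) = 36.
Step 3: rho = 1 - 6*36 / (9*(9^2 - 1)) = 1 - 216/720 = 0.700000.
Step 4: Under H0, t = rho * sqrt((n-2)/(1-rho^2)) = 2.5934 ~ t(7).
Step 5: Two-sided p-value from the t-distribution with 7 df = 0.035770.
Step 6: alpha = 0.1. reject H0.

rho = 0.7000, p = 0.035770, reject H0 at alpha = 0.1.


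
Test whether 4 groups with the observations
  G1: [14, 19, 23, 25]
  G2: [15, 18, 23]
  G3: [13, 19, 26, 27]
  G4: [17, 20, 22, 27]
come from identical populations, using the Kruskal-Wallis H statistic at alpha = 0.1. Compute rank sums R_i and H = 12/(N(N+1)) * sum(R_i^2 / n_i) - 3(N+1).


Step 1: Combine all N = 15 observations and assign midranks.
sorted (value, group, rank): (13,G3,1), (14,G1,2), (15,G2,3), (17,G4,4), (18,G2,5), (19,G1,6.5), (19,G3,6.5), (20,G4,8), (22,G4,9), (23,G1,10.5), (23,G2,10.5), (25,G1,12), (26,G3,13), (27,G3,14.5), (27,G4,14.5)
Step 2: Sum ranks within each group.
R_1 = 31 (n_1 = 4)
R_2 = 18.5 (n_2 = 3)
R_3 = 35 (n_3 = 4)
R_4 = 35.5 (n_4 = 4)
Step 3: H = 12/(N(N+1)) * sum(R_i^2/n_i) - 3(N+1)
     = 12/(15*16) * (31^2/4 + 18.5^2/3 + 35^2/4 + 35.5^2/4) - 3*16
     = 0.050000 * 975.646 - 48
     = 0.782292.
Step 4: Ties present; correction factor C = 1 - 18/(15^3 - 15) = 0.994643. Corrected H = 0.782292 / 0.994643 = 0.786505.
Step 5: Under H0, H ~ chi^2(3); p-value = 0.852692.
Step 6: alpha = 0.1. fail to reject H0.

H = 0.7865, df = 3, p = 0.852692, fail to reject H0.


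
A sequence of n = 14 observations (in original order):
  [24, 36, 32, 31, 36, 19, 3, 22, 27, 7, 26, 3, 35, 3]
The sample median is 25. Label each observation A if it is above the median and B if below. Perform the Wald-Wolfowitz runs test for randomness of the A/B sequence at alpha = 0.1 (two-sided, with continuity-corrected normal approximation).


Step 1: Compute median = 25; label A = above, B = below.
Labels in order: BAAAABBBABABAB  (n_A = 7, n_B = 7)
Step 2: Count runs R = 9.
Step 3: Under H0 (random ordering), E[R] = 2*n_A*n_B/(n_A+n_B) + 1 = 2*7*7/14 + 1 = 8.0000.
        Var[R] = 2*n_A*n_B*(2*n_A*n_B - n_A - n_B) / ((n_A+n_B)^2 * (n_A+n_B-1)) = 8232/2548 = 3.2308.
        SD[R] = 1.7974.
Step 4: Continuity-corrected z = (R - 0.5 - E[R]) / SD[R] = (9 - 0.5 - 8.0000) / 1.7974 = 0.2782.
Step 5: Two-sided p-value via normal approximation = 2*(1 - Phi(|z|)) = 0.780879.
Step 6: alpha = 0.1. fail to reject H0.

R = 9, z = 0.2782, p = 0.780879, fail to reject H0.


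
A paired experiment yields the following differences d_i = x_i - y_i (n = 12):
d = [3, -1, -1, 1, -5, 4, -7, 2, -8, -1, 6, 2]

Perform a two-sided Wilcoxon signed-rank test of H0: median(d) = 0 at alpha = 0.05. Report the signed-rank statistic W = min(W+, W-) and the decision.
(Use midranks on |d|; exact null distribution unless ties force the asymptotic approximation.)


Step 1: Drop any zero differences (none here) and take |d_i|.
|d| = [3, 1, 1, 1, 5, 4, 7, 2, 8, 1, 6, 2]
Step 2: Midrank |d_i| (ties get averaged ranks).
ranks: |3|->7, |1|->2.5, |1|->2.5, |1|->2.5, |5|->9, |4|->8, |7|->11, |2|->5.5, |8|->12, |1|->2.5, |6|->10, |2|->5.5
Step 3: Attach original signs; sum ranks with positive sign and with negative sign.
W+ = 7 + 2.5 + 8 + 5.5 + 10 + 5.5 = 38.5
W- = 2.5 + 2.5 + 9 + 11 + 12 + 2.5 = 39.5
(Check: W+ + W- = 78 should equal n(n+1)/2 = 78.)
Step 4: Test statistic W = min(W+, W-) = 38.5.
Step 5: Ties in |d|, so use the tie-corrected normal approximation.
        E[W] = n(n+1)/4 = 12*13/4 = 39.
        Tie groups: |d|=1 (t=4), |d|=2 (t=2); sum(t^3 - t) = 66.
        Var[W] = n(n+1)(2n+1)/24 - sum(t^3-t)/48 = 3900/24 - 66/48 = 161.125.
        z = (W - E[W]) / sqrt(Var[W]) = (38.5 - 39) / 12.6935 = -0.0394.
        Two-sided p = 2*Phi(z) = 0.968579.
Step 6: alpha = 0.05. fail to reject H0.

W+ = 38.5, W- = 39.5, W = min = 38.5, p = 0.968579, fail to reject H0.


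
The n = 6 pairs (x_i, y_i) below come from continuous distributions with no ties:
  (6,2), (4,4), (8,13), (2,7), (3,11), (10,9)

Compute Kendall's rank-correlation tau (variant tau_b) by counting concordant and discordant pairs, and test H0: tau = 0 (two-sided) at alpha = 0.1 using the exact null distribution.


Step 1: Enumerate the 15 unordered pairs (i,j) with i<j and classify each by sign(x_j-x_i) * sign(y_j-y_i).
  (1,2):dx=-2,dy=+2->D; (1,3):dx=+2,dy=+11->C; (1,4):dx=-4,dy=+5->D; (1,5):dx=-3,dy=+9->D
  (1,6):dx=+4,dy=+7->C; (2,3):dx=+4,dy=+9->C; (2,4):dx=-2,dy=+3->D; (2,5):dx=-1,dy=+7->D
  (2,6):dx=+6,dy=+5->C; (3,4):dx=-6,dy=-6->C; (3,5):dx=-5,dy=-2->C; (3,6):dx=+2,dy=-4->D
  (4,5):dx=+1,dy=+4->C; (4,6):dx=+8,dy=+2->C; (5,6):dx=+7,dy=-2->D
Step 2: C = 8, D = 7, total pairs = 15.
Step 3: tau = (C - D)/(n(n-1)/2) = (8 - 7)/15 = 0.066667.
Step 4: Exact two-sided p-value (enumerate n! = 720 permutations of y under H0): p = 1.000000.
Step 5: alpha = 0.1. fail to reject H0.

tau_b = 0.0667 (C=8, D=7), p = 1.000000, fail to reject H0.


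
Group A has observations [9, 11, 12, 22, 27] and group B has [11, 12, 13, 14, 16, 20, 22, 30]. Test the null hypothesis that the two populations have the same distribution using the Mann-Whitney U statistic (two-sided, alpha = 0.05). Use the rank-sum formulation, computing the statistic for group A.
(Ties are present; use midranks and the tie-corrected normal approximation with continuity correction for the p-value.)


Step 1: Combine and sort all 13 observations; assign midranks.
sorted (value, group): (9,X), (11,X), (11,Y), (12,X), (12,Y), (13,Y), (14,Y), (16,Y), (20,Y), (22,X), (22,Y), (27,X), (30,Y)
ranks: 9->1, 11->2.5, 11->2.5, 12->4.5, 12->4.5, 13->6, 14->7, 16->8, 20->9, 22->10.5, 22->10.5, 27->12, 30->13
Step 2: Rank sum for X: R1 = 1 + 2.5 + 4.5 + 10.5 + 12 = 30.5.
Step 3: U_X = R1 - n1(n1+1)/2 = 30.5 - 5*6/2 = 30.5 - 15 = 15.5.
       U_Y = n1*n2 - U_X = 40 - 15.5 = 24.5.
Step 4: Ties are present, so use the tie-corrected normal approximation (with continuity correction) for the p-value.
Step 5: p-value = 0.556554; compare to alpha = 0.05. fail to reject H0.

U_X = 15.5, p = 0.556554, fail to reject H0 at alpha = 0.05.


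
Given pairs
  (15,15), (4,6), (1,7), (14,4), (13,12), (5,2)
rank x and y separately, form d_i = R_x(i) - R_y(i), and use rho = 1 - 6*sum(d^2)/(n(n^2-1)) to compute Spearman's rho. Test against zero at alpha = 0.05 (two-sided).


Step 1: Rank x and y separately (midranks; no ties here).
rank(x): 15->6, 4->2, 1->1, 14->5, 13->4, 5->3
rank(y): 15->6, 6->3, 7->4, 4->2, 12->5, 2->1
Step 2: d_i = R_x(i) - R_y(i); compute d_i^2.
  (6-6)^2=0, (2-3)^2=1, (1-4)^2=9, (5-2)^2=9, (4-5)^2=1, (3-1)^2=4
sum(d^2) = 24.
Step 3: rho = 1 - 6*24 / (6*(6^2 - 1)) = 1 - 144/210 = 0.314286.
Step 4: Under H0, t = rho * sqrt((n-2)/(1-rho^2)) = 0.6621 ~ t(4).
Step 5: Two-sided p-value from the t-distribution with 4 df = 0.544093.
Step 6: alpha = 0.05. fail to reject H0.

rho = 0.3143, p = 0.544093, fail to reject H0 at alpha = 0.05.


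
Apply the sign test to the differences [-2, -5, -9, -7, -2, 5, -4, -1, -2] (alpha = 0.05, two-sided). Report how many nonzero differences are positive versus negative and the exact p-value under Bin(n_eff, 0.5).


Step 1: Discard zero differences. Original n = 9; n_eff = number of nonzero differences = 9.
Nonzero differences (with sign): -2, -5, -9, -7, -2, +5, -4, -1, -2
Step 2: Count signs: positive = 1, negative = 8.
Step 3: Under H0: P(positive) = 0.5, so the number of positives S ~ Bin(9, 0.5).
Step 4: Two-sided exact p-value = sum of Bin(9,0.5) probabilities at or below the observed probability = 0.039062.
Step 5: alpha = 0.05. reject H0.

n_eff = 9, pos = 1, neg = 8, p = 0.039062, reject H0.


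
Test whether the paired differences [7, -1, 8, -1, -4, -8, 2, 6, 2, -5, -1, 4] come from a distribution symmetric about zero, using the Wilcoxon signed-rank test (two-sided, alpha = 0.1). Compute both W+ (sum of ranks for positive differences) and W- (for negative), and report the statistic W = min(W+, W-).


Step 1: Drop any zero differences (none here) and take |d_i|.
|d| = [7, 1, 8, 1, 4, 8, 2, 6, 2, 5, 1, 4]
Step 2: Midrank |d_i| (ties get averaged ranks).
ranks: |7|->10, |1|->2, |8|->11.5, |1|->2, |4|->6.5, |8|->11.5, |2|->4.5, |6|->9, |2|->4.5, |5|->8, |1|->2, |4|->6.5
Step 3: Attach original signs; sum ranks with positive sign and with negative sign.
W+ = 10 + 11.5 + 4.5 + 9 + 4.5 + 6.5 = 46
W- = 2 + 2 + 6.5 + 11.5 + 8 + 2 = 32
(Check: W+ + W- = 78 should equal n(n+1)/2 = 78.)
Step 4: Test statistic W = min(W+, W-) = 32.
Step 5: Ties in |d|, so use the tie-corrected normal approximation.
        E[W] = n(n+1)/4 = 12*13/4 = 39.
        Tie groups: |d|=1 (t=3), |d|=2 (t=2), |d|=4 (t=2), |d|=8 (t=2); sum(t^3 - t) = 42.
        Var[W] = n(n+1)(2n+1)/24 - sum(t^3-t)/48 = 3900/24 - 42/48 = 161.625.
        z = (W - E[W]) / sqrt(Var[W]) = (32 - 39) / 12.7132 = -0.5506.
        Two-sided p = 2*Phi(z) = 0.581901.
Step 6: alpha = 0.1. fail to reject H0.

W+ = 46, W- = 32, W = min = 32, p = 0.581901, fail to reject H0.


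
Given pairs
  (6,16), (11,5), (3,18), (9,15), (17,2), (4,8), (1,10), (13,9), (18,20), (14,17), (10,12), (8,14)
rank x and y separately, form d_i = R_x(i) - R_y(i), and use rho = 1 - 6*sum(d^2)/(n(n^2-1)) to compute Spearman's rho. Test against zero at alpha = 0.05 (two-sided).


Step 1: Rank x and y separately (midranks; no ties here).
rank(x): 6->4, 11->8, 3->2, 9->6, 17->11, 4->3, 1->1, 13->9, 18->12, 14->10, 10->7, 8->5
rank(y): 16->9, 5->2, 18->11, 15->8, 2->1, 8->3, 10->5, 9->4, 20->12, 17->10, 12->6, 14->7
Step 2: d_i = R_x(i) - R_y(i); compute d_i^2.
  (4-9)^2=25, (8-2)^2=36, (2-11)^2=81, (6-8)^2=4, (11-1)^2=100, (3-3)^2=0, (1-5)^2=16, (9-4)^2=25, (12-12)^2=0, (10-10)^2=0, (7-6)^2=1, (5-7)^2=4
sum(d^2) = 292.
Step 3: rho = 1 - 6*292 / (12*(12^2 - 1)) = 1 - 1752/1716 = -0.020979.
Step 4: Under H0, t = rho * sqrt((n-2)/(1-rho^2)) = -0.0664 ~ t(10).
Step 5: Two-sided p-value from the t-distribution with 10 df = 0.948402.
Step 6: alpha = 0.05. fail to reject H0.

rho = -0.0210, p = 0.948402, fail to reject H0 at alpha = 0.05.


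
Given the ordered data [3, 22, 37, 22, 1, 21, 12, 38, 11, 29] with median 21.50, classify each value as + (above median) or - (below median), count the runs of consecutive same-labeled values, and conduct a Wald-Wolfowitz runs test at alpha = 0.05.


Step 1: Compute median = 21.50; label A = above, B = below.
Labels in order: BAAABBBABA  (n_A = 5, n_B = 5)
Step 2: Count runs R = 6.
Step 3: Under H0 (random ordering), E[R] = 2*n_A*n_B/(n_A+n_B) + 1 = 2*5*5/10 + 1 = 6.0000.
        Var[R] = 2*n_A*n_B*(2*n_A*n_B - n_A - n_B) / ((n_A+n_B)^2 * (n_A+n_B-1)) = 2000/900 = 2.2222.
        SD[R] = 1.4907.
Step 4: R = E[R], so z = 0 with no continuity correction.
Step 5: Two-sided p-value via normal approximation = 2*(1 - Phi(|z|)) = 1.000000.
Step 6: alpha = 0.05. fail to reject H0.

R = 6, z = 0.0000, p = 1.000000, fail to reject H0.


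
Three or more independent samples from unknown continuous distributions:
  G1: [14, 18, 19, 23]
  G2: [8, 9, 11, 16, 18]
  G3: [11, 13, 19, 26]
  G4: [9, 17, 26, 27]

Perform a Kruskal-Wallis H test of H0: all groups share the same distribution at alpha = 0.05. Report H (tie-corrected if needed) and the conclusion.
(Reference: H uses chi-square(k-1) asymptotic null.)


Step 1: Combine all N = 17 observations and assign midranks.
sorted (value, group, rank): (8,G2,1), (9,G2,2.5), (9,G4,2.5), (11,G2,4.5), (11,G3,4.5), (13,G3,6), (14,G1,7), (16,G2,8), (17,G4,9), (18,G1,10.5), (18,G2,10.5), (19,G1,12.5), (19,G3,12.5), (23,G1,14), (26,G3,15.5), (26,G4,15.5), (27,G4,17)
Step 2: Sum ranks within each group.
R_1 = 44 (n_1 = 4)
R_2 = 26.5 (n_2 = 5)
R_3 = 38.5 (n_3 = 4)
R_4 = 44 (n_4 = 4)
Step 3: H = 12/(N(N+1)) * sum(R_i^2/n_i) - 3(N+1)
     = 12/(17*18) * (44^2/4 + 26.5^2/5 + 38.5^2/4 + 44^2/4) - 3*18
     = 0.039216 * 1479.01 - 54
     = 4.000490.
Step 4: Ties present; correction factor C = 1 - 30/(17^3 - 17) = 0.993873. Corrected H = 4.000490 / 0.993873 = 4.025154.
Step 5: Under H0, H ~ chi^2(3); p-value = 0.258761.
Step 6: alpha = 0.05. fail to reject H0.

H = 4.0252, df = 3, p = 0.258761, fail to reject H0.


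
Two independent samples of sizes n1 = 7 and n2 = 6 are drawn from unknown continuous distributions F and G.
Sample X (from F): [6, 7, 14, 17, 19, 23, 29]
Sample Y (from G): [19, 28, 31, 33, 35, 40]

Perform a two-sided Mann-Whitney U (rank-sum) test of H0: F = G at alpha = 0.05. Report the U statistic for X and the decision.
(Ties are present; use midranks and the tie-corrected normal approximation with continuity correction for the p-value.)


Step 1: Combine and sort all 13 observations; assign midranks.
sorted (value, group): (6,X), (7,X), (14,X), (17,X), (19,X), (19,Y), (23,X), (28,Y), (29,X), (31,Y), (33,Y), (35,Y), (40,Y)
ranks: 6->1, 7->2, 14->3, 17->4, 19->5.5, 19->5.5, 23->7, 28->8, 29->9, 31->10, 33->11, 35->12, 40->13
Step 2: Rank sum for X: R1 = 1 + 2 + 3 + 4 + 5.5 + 7 + 9 = 31.5.
Step 3: U_X = R1 - n1(n1+1)/2 = 31.5 - 7*8/2 = 31.5 - 28 = 3.5.
       U_Y = n1*n2 - U_X = 42 - 3.5 = 38.5.
Step 4: Ties are present, so use the tie-corrected normal approximation (with continuity correction) for the p-value.
Step 5: p-value = 0.015019; compare to alpha = 0.05. reject H0.

U_X = 3.5, p = 0.015019, reject H0 at alpha = 0.05.


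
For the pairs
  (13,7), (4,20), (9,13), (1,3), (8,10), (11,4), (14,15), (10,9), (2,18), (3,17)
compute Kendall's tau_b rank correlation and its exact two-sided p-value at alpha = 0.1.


Step 1: Enumerate the 45 unordered pairs (i,j) with i<j and classify each by sign(x_j-x_i) * sign(y_j-y_i).
  (1,2):dx=-9,dy=+13->D; (1,3):dx=-4,dy=+6->D; (1,4):dx=-12,dy=-4->C; (1,5):dx=-5,dy=+3->D
  (1,6):dx=-2,dy=-3->C; (1,7):dx=+1,dy=+8->C; (1,8):dx=-3,dy=+2->D; (1,9):dx=-11,dy=+11->D
  (1,10):dx=-10,dy=+10->D; (2,3):dx=+5,dy=-7->D; (2,4):dx=-3,dy=-17->C; (2,5):dx=+4,dy=-10->D
  (2,6):dx=+7,dy=-16->D; (2,7):dx=+10,dy=-5->D; (2,8):dx=+6,dy=-11->D; (2,9):dx=-2,dy=-2->C
  (2,10):dx=-1,dy=-3->C; (3,4):dx=-8,dy=-10->C; (3,5):dx=-1,dy=-3->C; (3,6):dx=+2,dy=-9->D
  (3,7):dx=+5,dy=+2->C; (3,8):dx=+1,dy=-4->D; (3,9):dx=-7,dy=+5->D; (3,10):dx=-6,dy=+4->D
  (4,5):dx=+7,dy=+7->C; (4,6):dx=+10,dy=+1->C; (4,7):dx=+13,dy=+12->C; (4,8):dx=+9,dy=+6->C
  (4,9):dx=+1,dy=+15->C; (4,10):dx=+2,dy=+14->C; (5,6):dx=+3,dy=-6->D; (5,7):dx=+6,dy=+5->C
  (5,8):dx=+2,dy=-1->D; (5,9):dx=-6,dy=+8->D; (5,10):dx=-5,dy=+7->D; (6,7):dx=+3,dy=+11->C
  (6,8):dx=-1,dy=+5->D; (6,9):dx=-9,dy=+14->D; (6,10):dx=-8,dy=+13->D; (7,8):dx=-4,dy=-6->C
  (7,9):dx=-12,dy=+3->D; (7,10):dx=-11,dy=+2->D; (8,9):dx=-8,dy=+9->D; (8,10):dx=-7,dy=+8->D
  (9,10):dx=+1,dy=-1->D
Step 2: C = 18, D = 27, total pairs = 45.
Step 3: tau = (C - D)/(n(n-1)/2) = (18 - 27)/45 = -0.200000.
Step 4: Exact two-sided p-value (enumerate n! = 3628800 permutations of y under H0): p = 0.484313.
Step 5: alpha = 0.1. fail to reject H0.

tau_b = -0.2000 (C=18, D=27), p = 0.484313, fail to reject H0.


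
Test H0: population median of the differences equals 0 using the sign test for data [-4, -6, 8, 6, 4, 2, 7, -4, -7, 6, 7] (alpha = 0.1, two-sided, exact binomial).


Step 1: Discard zero differences. Original n = 11; n_eff = number of nonzero differences = 11.
Nonzero differences (with sign): -4, -6, +8, +6, +4, +2, +7, -4, -7, +6, +7
Step 2: Count signs: positive = 7, negative = 4.
Step 3: Under H0: P(positive) = 0.5, so the number of positives S ~ Bin(11, 0.5).
Step 4: Two-sided exact p-value = sum of Bin(11,0.5) probabilities at or below the observed probability = 0.548828.
Step 5: alpha = 0.1. fail to reject H0.

n_eff = 11, pos = 7, neg = 4, p = 0.548828, fail to reject H0.


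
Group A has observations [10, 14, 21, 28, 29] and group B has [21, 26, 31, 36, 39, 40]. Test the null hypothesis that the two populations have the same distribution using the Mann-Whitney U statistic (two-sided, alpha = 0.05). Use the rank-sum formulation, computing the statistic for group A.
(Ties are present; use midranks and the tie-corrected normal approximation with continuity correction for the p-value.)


Step 1: Combine and sort all 11 observations; assign midranks.
sorted (value, group): (10,X), (14,X), (21,X), (21,Y), (26,Y), (28,X), (29,X), (31,Y), (36,Y), (39,Y), (40,Y)
ranks: 10->1, 14->2, 21->3.5, 21->3.5, 26->5, 28->6, 29->7, 31->8, 36->9, 39->10, 40->11
Step 2: Rank sum for X: R1 = 1 + 2 + 3.5 + 6 + 7 = 19.5.
Step 3: U_X = R1 - n1(n1+1)/2 = 19.5 - 5*6/2 = 19.5 - 15 = 4.5.
       U_Y = n1*n2 - U_X = 30 - 4.5 = 25.5.
Step 4: Ties are present, so use the tie-corrected normal approximation (with continuity correction) for the p-value.
Step 5: p-value = 0.067264; compare to alpha = 0.05. fail to reject H0.

U_X = 4.5, p = 0.067264, fail to reject H0 at alpha = 0.05.


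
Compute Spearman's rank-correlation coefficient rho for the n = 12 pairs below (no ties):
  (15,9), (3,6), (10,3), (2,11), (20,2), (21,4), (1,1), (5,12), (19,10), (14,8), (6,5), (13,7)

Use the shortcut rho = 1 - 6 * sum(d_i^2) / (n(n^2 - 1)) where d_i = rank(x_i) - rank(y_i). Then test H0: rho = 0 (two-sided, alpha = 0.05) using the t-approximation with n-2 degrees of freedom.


Step 1: Rank x and y separately (midranks; no ties here).
rank(x): 15->9, 3->3, 10->6, 2->2, 20->11, 21->12, 1->1, 5->4, 19->10, 14->8, 6->5, 13->7
rank(y): 9->9, 6->6, 3->3, 11->11, 2->2, 4->4, 1->1, 12->12, 10->10, 8->8, 5->5, 7->7
Step 2: d_i = R_x(i) - R_y(i); compute d_i^2.
  (9-9)^2=0, (3-6)^2=9, (6-3)^2=9, (2-11)^2=81, (11-2)^2=81, (12-4)^2=64, (1-1)^2=0, (4-12)^2=64, (10-10)^2=0, (8-8)^2=0, (5-5)^2=0, (7-7)^2=0
sum(d^2) = 308.
Step 3: rho = 1 - 6*308 / (12*(12^2 - 1)) = 1 - 1848/1716 = -0.076923.
Step 4: Under H0, t = rho * sqrt((n-2)/(1-rho^2)) = -0.2440 ~ t(10).
Step 5: Two-sided p-value from the t-distribution with 10 df = 0.812183.
Step 6: alpha = 0.05. fail to reject H0.

rho = -0.0769, p = 0.812183, fail to reject H0 at alpha = 0.05.


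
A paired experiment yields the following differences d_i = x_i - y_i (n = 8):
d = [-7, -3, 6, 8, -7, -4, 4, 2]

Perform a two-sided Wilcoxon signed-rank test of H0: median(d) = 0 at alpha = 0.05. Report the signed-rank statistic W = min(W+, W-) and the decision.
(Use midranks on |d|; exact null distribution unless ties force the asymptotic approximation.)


Step 1: Drop any zero differences (none here) and take |d_i|.
|d| = [7, 3, 6, 8, 7, 4, 4, 2]
Step 2: Midrank |d_i| (ties get averaged ranks).
ranks: |7|->6.5, |3|->2, |6|->5, |8|->8, |7|->6.5, |4|->3.5, |4|->3.5, |2|->1
Step 3: Attach original signs; sum ranks with positive sign and with negative sign.
W+ = 5 + 8 + 3.5 + 1 = 17.5
W- = 6.5 + 2 + 6.5 + 3.5 = 18.5
(Check: W+ + W- = 36 should equal n(n+1)/2 = 36.)
Step 4: Test statistic W = min(W+, W-) = 17.5.
Step 5: Ties in |d|, so use the tie-corrected normal approximation.
        E[W] = n(n+1)/4 = 8*9/4 = 18.
        Tie groups: |d|=4 (t=2), |d|=7 (t=2); sum(t^3 - t) = 12.
        Var[W] = n(n+1)(2n+1)/24 - sum(t^3-t)/48 = 1224/24 - 12/48 = 50.75.
        z = (W - E[W]) / sqrt(Var[W]) = (17.5 - 18) / 7.1239 = -0.0702.
        Two-sided p = 2*Phi(z) = 0.944045.
Step 6: alpha = 0.05. fail to reject H0.

W+ = 17.5, W- = 18.5, W = min = 17.5, p = 0.944045, fail to reject H0.


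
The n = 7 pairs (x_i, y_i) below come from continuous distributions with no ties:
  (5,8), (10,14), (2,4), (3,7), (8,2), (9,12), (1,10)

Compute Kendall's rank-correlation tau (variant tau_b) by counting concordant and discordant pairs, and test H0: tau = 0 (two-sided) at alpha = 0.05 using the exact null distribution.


Step 1: Enumerate the 21 unordered pairs (i,j) with i<j and classify each by sign(x_j-x_i) * sign(y_j-y_i).
  (1,2):dx=+5,dy=+6->C; (1,3):dx=-3,dy=-4->C; (1,4):dx=-2,dy=-1->C; (1,5):dx=+3,dy=-6->D
  (1,6):dx=+4,dy=+4->C; (1,7):dx=-4,dy=+2->D; (2,3):dx=-8,dy=-10->C; (2,4):dx=-7,dy=-7->C
  (2,5):dx=-2,dy=-12->C; (2,6):dx=-1,dy=-2->C; (2,7):dx=-9,dy=-4->C; (3,4):dx=+1,dy=+3->C
  (3,5):dx=+6,dy=-2->D; (3,6):dx=+7,dy=+8->C; (3,7):dx=-1,dy=+6->D; (4,5):dx=+5,dy=-5->D
  (4,6):dx=+6,dy=+5->C; (4,7):dx=-2,dy=+3->D; (5,6):dx=+1,dy=+10->C; (5,7):dx=-7,dy=+8->D
  (6,7):dx=-8,dy=-2->C
Step 2: C = 14, D = 7, total pairs = 21.
Step 3: tau = (C - D)/(n(n-1)/2) = (14 - 7)/21 = 0.333333.
Step 4: Exact two-sided p-value (enumerate n! = 5040 permutations of y under H0): p = 0.381349.
Step 5: alpha = 0.05. fail to reject H0.

tau_b = 0.3333 (C=14, D=7), p = 0.381349, fail to reject H0.


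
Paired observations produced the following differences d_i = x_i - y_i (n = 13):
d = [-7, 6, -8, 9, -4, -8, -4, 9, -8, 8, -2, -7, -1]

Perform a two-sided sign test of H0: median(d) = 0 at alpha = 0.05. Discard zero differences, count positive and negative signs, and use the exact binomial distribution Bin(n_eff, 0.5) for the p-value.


Step 1: Discard zero differences. Original n = 13; n_eff = number of nonzero differences = 13.
Nonzero differences (with sign): -7, +6, -8, +9, -4, -8, -4, +9, -8, +8, -2, -7, -1
Step 2: Count signs: positive = 4, negative = 9.
Step 3: Under H0: P(positive) = 0.5, so the number of positives S ~ Bin(13, 0.5).
Step 4: Two-sided exact p-value = sum of Bin(13,0.5) probabilities at or below the observed probability = 0.266846.
Step 5: alpha = 0.05. fail to reject H0.

n_eff = 13, pos = 4, neg = 9, p = 0.266846, fail to reject H0.


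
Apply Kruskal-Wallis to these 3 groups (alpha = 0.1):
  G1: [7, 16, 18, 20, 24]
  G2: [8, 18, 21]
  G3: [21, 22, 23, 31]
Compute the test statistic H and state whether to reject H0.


Step 1: Combine all N = 12 observations and assign midranks.
sorted (value, group, rank): (7,G1,1), (8,G2,2), (16,G1,3), (18,G1,4.5), (18,G2,4.5), (20,G1,6), (21,G2,7.5), (21,G3,7.5), (22,G3,9), (23,G3,10), (24,G1,11), (31,G3,12)
Step 2: Sum ranks within each group.
R_1 = 25.5 (n_1 = 5)
R_2 = 14 (n_2 = 3)
R_3 = 38.5 (n_3 = 4)
Step 3: H = 12/(N(N+1)) * sum(R_i^2/n_i) - 3(N+1)
     = 12/(12*13) * (25.5^2/5 + 14^2/3 + 38.5^2/4) - 3*13
     = 0.076923 * 565.946 - 39
     = 4.534295.
Step 4: Ties present; correction factor C = 1 - 12/(12^3 - 12) = 0.993007. Corrected H = 4.534295 / 0.993007 = 4.566227.
Step 5: Under H0, H ~ chi^2(2); p-value = 0.101966.
Step 6: alpha = 0.1. fail to reject H0.

H = 4.5662, df = 2, p = 0.101966, fail to reject H0.


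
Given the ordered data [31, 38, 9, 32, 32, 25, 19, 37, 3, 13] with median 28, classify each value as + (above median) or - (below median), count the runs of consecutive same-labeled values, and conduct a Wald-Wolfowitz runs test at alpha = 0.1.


Step 1: Compute median = 28; label A = above, B = below.
Labels in order: AABAABBABB  (n_A = 5, n_B = 5)
Step 2: Count runs R = 6.
Step 3: Under H0 (random ordering), E[R] = 2*n_A*n_B/(n_A+n_B) + 1 = 2*5*5/10 + 1 = 6.0000.
        Var[R] = 2*n_A*n_B*(2*n_A*n_B - n_A - n_B) / ((n_A+n_B)^2 * (n_A+n_B-1)) = 2000/900 = 2.2222.
        SD[R] = 1.4907.
Step 4: R = E[R], so z = 0 with no continuity correction.
Step 5: Two-sided p-value via normal approximation = 2*(1 - Phi(|z|)) = 1.000000.
Step 6: alpha = 0.1. fail to reject H0.

R = 6, z = 0.0000, p = 1.000000, fail to reject H0.


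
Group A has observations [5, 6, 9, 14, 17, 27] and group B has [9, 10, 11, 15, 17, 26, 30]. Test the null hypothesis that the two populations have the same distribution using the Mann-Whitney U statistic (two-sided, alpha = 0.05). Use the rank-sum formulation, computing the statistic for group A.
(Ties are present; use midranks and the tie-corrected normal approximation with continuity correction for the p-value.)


Step 1: Combine and sort all 13 observations; assign midranks.
sorted (value, group): (5,X), (6,X), (9,X), (9,Y), (10,Y), (11,Y), (14,X), (15,Y), (17,X), (17,Y), (26,Y), (27,X), (30,Y)
ranks: 5->1, 6->2, 9->3.5, 9->3.5, 10->5, 11->6, 14->7, 15->8, 17->9.5, 17->9.5, 26->11, 27->12, 30->13
Step 2: Rank sum for X: R1 = 1 + 2 + 3.5 + 7 + 9.5 + 12 = 35.
Step 3: U_X = R1 - n1(n1+1)/2 = 35 - 6*7/2 = 35 - 21 = 14.
       U_Y = n1*n2 - U_X = 42 - 14 = 28.
Step 4: Ties are present, so use the tie-corrected normal approximation (with continuity correction) for the p-value.
Step 5: p-value = 0.351785; compare to alpha = 0.05. fail to reject H0.

U_X = 14, p = 0.351785, fail to reject H0 at alpha = 0.05.


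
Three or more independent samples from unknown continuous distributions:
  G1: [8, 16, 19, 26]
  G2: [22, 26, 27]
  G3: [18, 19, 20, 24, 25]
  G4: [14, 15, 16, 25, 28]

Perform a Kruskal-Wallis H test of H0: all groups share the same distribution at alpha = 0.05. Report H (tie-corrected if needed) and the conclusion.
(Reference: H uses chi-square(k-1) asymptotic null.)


Step 1: Combine all N = 17 observations and assign midranks.
sorted (value, group, rank): (8,G1,1), (14,G4,2), (15,G4,3), (16,G1,4.5), (16,G4,4.5), (18,G3,6), (19,G1,7.5), (19,G3,7.5), (20,G3,9), (22,G2,10), (24,G3,11), (25,G3,12.5), (25,G4,12.5), (26,G1,14.5), (26,G2,14.5), (27,G2,16), (28,G4,17)
Step 2: Sum ranks within each group.
R_1 = 27.5 (n_1 = 4)
R_2 = 40.5 (n_2 = 3)
R_3 = 46 (n_3 = 5)
R_4 = 39 (n_4 = 5)
Step 3: H = 12/(N(N+1)) * sum(R_i^2/n_i) - 3(N+1)
     = 12/(17*18) * (27.5^2/4 + 40.5^2/3 + 46^2/5 + 39^2/5) - 3*18
     = 0.039216 * 1463.21 - 54
     = 3.380882.
Step 4: Ties present; correction factor C = 1 - 24/(17^3 - 17) = 0.995098. Corrected H = 3.380882 / 0.995098 = 3.397537.
Step 5: Under H0, H ~ chi^2(3); p-value = 0.334296.
Step 6: alpha = 0.05. fail to reject H0.

H = 3.3975, df = 3, p = 0.334296, fail to reject H0.


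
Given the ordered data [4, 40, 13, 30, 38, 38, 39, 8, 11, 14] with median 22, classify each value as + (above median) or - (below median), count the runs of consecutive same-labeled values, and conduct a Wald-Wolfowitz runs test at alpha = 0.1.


Step 1: Compute median = 22; label A = above, B = below.
Labels in order: BABAAAABBB  (n_A = 5, n_B = 5)
Step 2: Count runs R = 5.
Step 3: Under H0 (random ordering), E[R] = 2*n_A*n_B/(n_A+n_B) + 1 = 2*5*5/10 + 1 = 6.0000.
        Var[R] = 2*n_A*n_B*(2*n_A*n_B - n_A - n_B) / ((n_A+n_B)^2 * (n_A+n_B-1)) = 2000/900 = 2.2222.
        SD[R] = 1.4907.
Step 4: Continuity-corrected z = (R + 0.5 - E[R]) / SD[R] = (5 + 0.5 - 6.0000) / 1.4907 = -0.3354.
Step 5: Two-sided p-value via normal approximation = 2*(1 - Phi(|z|)) = 0.737316.
Step 6: alpha = 0.1. fail to reject H0.

R = 5, z = -0.3354, p = 0.737316, fail to reject H0.


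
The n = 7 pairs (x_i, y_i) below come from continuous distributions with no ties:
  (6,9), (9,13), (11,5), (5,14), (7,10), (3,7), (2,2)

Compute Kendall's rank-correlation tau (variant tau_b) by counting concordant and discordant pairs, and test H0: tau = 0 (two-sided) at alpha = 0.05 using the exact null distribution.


Step 1: Enumerate the 21 unordered pairs (i,j) with i<j and classify each by sign(x_j-x_i) * sign(y_j-y_i).
  (1,2):dx=+3,dy=+4->C; (1,3):dx=+5,dy=-4->D; (1,4):dx=-1,dy=+5->D; (1,5):dx=+1,dy=+1->C
  (1,6):dx=-3,dy=-2->C; (1,7):dx=-4,dy=-7->C; (2,3):dx=+2,dy=-8->D; (2,4):dx=-4,dy=+1->D
  (2,5):dx=-2,dy=-3->C; (2,6):dx=-6,dy=-6->C; (2,7):dx=-7,dy=-11->C; (3,4):dx=-6,dy=+9->D
  (3,5):dx=-4,dy=+5->D; (3,6):dx=-8,dy=+2->D; (3,7):dx=-9,dy=-3->C; (4,5):dx=+2,dy=-4->D
  (4,6):dx=-2,dy=-7->C; (4,7):dx=-3,dy=-12->C; (5,6):dx=-4,dy=-3->C; (5,7):dx=-5,dy=-8->C
  (6,7):dx=-1,dy=-5->C
Step 2: C = 13, D = 8, total pairs = 21.
Step 3: tau = (C - D)/(n(n-1)/2) = (13 - 8)/21 = 0.238095.
Step 4: Exact two-sided p-value (enumerate n! = 5040 permutations of y under H0): p = 0.561905.
Step 5: alpha = 0.05. fail to reject H0.

tau_b = 0.2381 (C=13, D=8), p = 0.561905, fail to reject H0.


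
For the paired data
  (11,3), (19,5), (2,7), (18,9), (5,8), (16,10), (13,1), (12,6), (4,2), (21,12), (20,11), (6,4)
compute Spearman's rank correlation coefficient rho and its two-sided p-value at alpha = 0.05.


Step 1: Rank x and y separately (midranks; no ties here).
rank(x): 11->5, 19->10, 2->1, 18->9, 5->3, 16->8, 13->7, 12->6, 4->2, 21->12, 20->11, 6->4
rank(y): 3->3, 5->5, 7->7, 9->9, 8->8, 10->10, 1->1, 6->6, 2->2, 12->12, 11->11, 4->4
Step 2: d_i = R_x(i) - R_y(i); compute d_i^2.
  (5-3)^2=4, (10-5)^2=25, (1-7)^2=36, (9-9)^2=0, (3-8)^2=25, (8-10)^2=4, (7-1)^2=36, (6-6)^2=0, (2-2)^2=0, (12-12)^2=0, (11-11)^2=0, (4-4)^2=0
sum(d^2) = 130.
Step 3: rho = 1 - 6*130 / (12*(12^2 - 1)) = 1 - 780/1716 = 0.545455.
Step 4: Under H0, t = rho * sqrt((n-2)/(1-rho^2)) = 2.0580 ~ t(10).
Step 5: Two-sided p-value from the t-distribution with 10 df = 0.066612.
Step 6: alpha = 0.05. fail to reject H0.

rho = 0.5455, p = 0.066612, fail to reject H0 at alpha = 0.05.


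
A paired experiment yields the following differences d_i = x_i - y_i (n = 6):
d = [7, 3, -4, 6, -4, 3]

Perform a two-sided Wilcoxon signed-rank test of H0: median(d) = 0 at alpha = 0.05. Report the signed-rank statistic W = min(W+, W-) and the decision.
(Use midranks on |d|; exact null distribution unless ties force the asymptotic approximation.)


Step 1: Drop any zero differences (none here) and take |d_i|.
|d| = [7, 3, 4, 6, 4, 3]
Step 2: Midrank |d_i| (ties get averaged ranks).
ranks: |7|->6, |3|->1.5, |4|->3.5, |6|->5, |4|->3.5, |3|->1.5
Step 3: Attach original signs; sum ranks with positive sign and with negative sign.
W+ = 6 + 1.5 + 5 + 1.5 = 14
W- = 3.5 + 3.5 = 7
(Check: W+ + W- = 21 should equal n(n+1)/2 = 21.)
Step 4: Test statistic W = min(W+, W-) = 7.
Step 5: Ties in |d|, so use the tie-corrected normal approximation.
        E[W] = n(n+1)/4 = 6*7/4 = 10.5.
        Tie groups: |d|=3 (t=2), |d|=4 (t=2); sum(t^3 - t) = 12.
        Var[W] = n(n+1)(2n+1)/24 - sum(t^3-t)/48 = 546/24 - 12/48 = 22.5.
        z = (W - E[W]) / sqrt(Var[W]) = (7 - 10.5) / 4.7434 = -0.7379.
        Two-sided p = 2*Phi(z) = 0.460597.
Step 6: alpha = 0.05. fail to reject H0.

W+ = 14, W- = 7, W = min = 7, p = 0.460597, fail to reject H0.


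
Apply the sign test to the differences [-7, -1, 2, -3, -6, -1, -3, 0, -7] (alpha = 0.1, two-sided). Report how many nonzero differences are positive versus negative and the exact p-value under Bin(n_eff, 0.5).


Step 1: Discard zero differences. Original n = 9; n_eff = number of nonzero differences = 8.
Nonzero differences (with sign): -7, -1, +2, -3, -6, -1, -3, -7
Step 2: Count signs: positive = 1, negative = 7.
Step 3: Under H0: P(positive) = 0.5, so the number of positives S ~ Bin(8, 0.5).
Step 4: Two-sided exact p-value = sum of Bin(8,0.5) probabilities at or below the observed probability = 0.070312.
Step 5: alpha = 0.1. reject H0.

n_eff = 8, pos = 1, neg = 7, p = 0.070312, reject H0.


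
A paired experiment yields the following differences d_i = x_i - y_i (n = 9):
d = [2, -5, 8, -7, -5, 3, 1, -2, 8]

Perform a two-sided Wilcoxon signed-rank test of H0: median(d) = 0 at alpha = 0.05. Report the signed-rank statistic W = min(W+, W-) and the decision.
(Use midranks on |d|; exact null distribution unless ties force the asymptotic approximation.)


Step 1: Drop any zero differences (none here) and take |d_i|.
|d| = [2, 5, 8, 7, 5, 3, 1, 2, 8]
Step 2: Midrank |d_i| (ties get averaged ranks).
ranks: |2|->2.5, |5|->5.5, |8|->8.5, |7|->7, |5|->5.5, |3|->4, |1|->1, |2|->2.5, |8|->8.5
Step 3: Attach original signs; sum ranks with positive sign and with negative sign.
W+ = 2.5 + 8.5 + 4 + 1 + 8.5 = 24.5
W- = 5.5 + 7 + 5.5 + 2.5 = 20.5
(Check: W+ + W- = 45 should equal n(n+1)/2 = 45.)
Step 4: Test statistic W = min(W+, W-) = 20.5.
Step 5: Ties in |d|, so use the tie-corrected normal approximation.
        E[W] = n(n+1)/4 = 9*10/4 = 22.5.
        Tie groups: |d|=2 (t=2), |d|=5 (t=2), |d|=8 (t=2); sum(t^3 - t) = 18.
        Var[W] = n(n+1)(2n+1)/24 - sum(t^3-t)/48 = 1710/24 - 18/48 = 70.875.
        z = (W - E[W]) / sqrt(Var[W]) = (20.5 - 22.5) / 8.4187 = -0.2376.
        Two-sided p = 2*Phi(z) = 0.812218.
Step 6: alpha = 0.05. fail to reject H0.

W+ = 24.5, W- = 20.5, W = min = 20.5, p = 0.812218, fail to reject H0.


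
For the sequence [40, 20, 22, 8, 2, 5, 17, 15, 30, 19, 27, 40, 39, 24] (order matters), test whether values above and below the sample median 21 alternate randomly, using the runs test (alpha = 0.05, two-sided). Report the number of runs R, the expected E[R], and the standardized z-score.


Step 1: Compute median = 21; label A = above, B = below.
Labels in order: ABABBBBBABAAAA  (n_A = 7, n_B = 7)
Step 2: Count runs R = 7.
Step 3: Under H0 (random ordering), E[R] = 2*n_A*n_B/(n_A+n_B) + 1 = 2*7*7/14 + 1 = 8.0000.
        Var[R] = 2*n_A*n_B*(2*n_A*n_B - n_A - n_B) / ((n_A+n_B)^2 * (n_A+n_B-1)) = 8232/2548 = 3.2308.
        SD[R] = 1.7974.
Step 4: Continuity-corrected z = (R + 0.5 - E[R]) / SD[R] = (7 + 0.5 - 8.0000) / 1.7974 = -0.2782.
Step 5: Two-sided p-value via normal approximation = 2*(1 - Phi(|z|)) = 0.780879.
Step 6: alpha = 0.05. fail to reject H0.

R = 7, z = -0.2782, p = 0.780879, fail to reject H0.
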